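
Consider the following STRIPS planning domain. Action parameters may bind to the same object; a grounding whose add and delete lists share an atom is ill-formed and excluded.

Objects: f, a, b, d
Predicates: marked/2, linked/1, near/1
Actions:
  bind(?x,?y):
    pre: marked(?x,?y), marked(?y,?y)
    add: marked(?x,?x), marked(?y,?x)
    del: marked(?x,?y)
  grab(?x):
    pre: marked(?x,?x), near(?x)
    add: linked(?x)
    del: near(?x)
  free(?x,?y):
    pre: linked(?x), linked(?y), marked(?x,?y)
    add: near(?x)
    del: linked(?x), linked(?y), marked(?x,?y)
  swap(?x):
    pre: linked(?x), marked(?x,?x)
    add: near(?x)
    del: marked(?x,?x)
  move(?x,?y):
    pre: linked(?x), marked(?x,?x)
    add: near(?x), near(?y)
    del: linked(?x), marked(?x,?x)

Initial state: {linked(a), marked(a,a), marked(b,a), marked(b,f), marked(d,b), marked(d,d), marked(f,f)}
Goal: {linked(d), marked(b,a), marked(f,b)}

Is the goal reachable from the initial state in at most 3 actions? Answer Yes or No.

1. bind(b,f)  →  {linked(a), marked(a,a), marked(b,a), marked(b,b), marked(d,b), marked(d,d), marked(f,b), marked(f,f)}
2. move(a,d)  →  {marked(b,a), marked(b,b), marked(d,b), marked(d,d), marked(f,b), marked(f,f), near(a), near(d)}
3. grab(d)  →  {linked(d), marked(b,a), marked(b,b), marked(d,b), marked(d,d), marked(f,b), marked(f,f), near(a)}
optimal plan length = 3; 3 ≤ 3

Yes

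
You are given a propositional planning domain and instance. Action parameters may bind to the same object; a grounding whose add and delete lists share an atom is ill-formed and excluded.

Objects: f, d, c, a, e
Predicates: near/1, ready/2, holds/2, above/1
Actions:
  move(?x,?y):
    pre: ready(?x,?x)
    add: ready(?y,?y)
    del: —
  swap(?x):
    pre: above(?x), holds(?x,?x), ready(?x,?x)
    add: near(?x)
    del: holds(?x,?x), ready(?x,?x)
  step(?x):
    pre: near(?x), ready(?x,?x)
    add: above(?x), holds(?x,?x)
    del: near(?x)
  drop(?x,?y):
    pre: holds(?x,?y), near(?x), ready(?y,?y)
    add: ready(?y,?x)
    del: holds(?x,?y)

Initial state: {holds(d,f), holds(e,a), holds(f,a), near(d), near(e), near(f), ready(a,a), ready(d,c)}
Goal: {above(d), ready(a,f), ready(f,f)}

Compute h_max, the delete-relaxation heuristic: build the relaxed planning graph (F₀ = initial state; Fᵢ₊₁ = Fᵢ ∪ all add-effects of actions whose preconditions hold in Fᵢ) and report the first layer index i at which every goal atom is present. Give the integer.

F0 = init (8 atoms)
F1 = F0 ∪ {ready(a,e), ready(a,f), ready(c,c), ready(d,d), ready(e,e), ready(f,f)}  (14 atoms)
F2 = F1 ∪ {above(d), above(e), above(f), holds(d,d), holds(e,e), holds(f,f), ready(f,d)}  (21 atoms)
goal ⊆ F2  ⇒  h_max = 2

2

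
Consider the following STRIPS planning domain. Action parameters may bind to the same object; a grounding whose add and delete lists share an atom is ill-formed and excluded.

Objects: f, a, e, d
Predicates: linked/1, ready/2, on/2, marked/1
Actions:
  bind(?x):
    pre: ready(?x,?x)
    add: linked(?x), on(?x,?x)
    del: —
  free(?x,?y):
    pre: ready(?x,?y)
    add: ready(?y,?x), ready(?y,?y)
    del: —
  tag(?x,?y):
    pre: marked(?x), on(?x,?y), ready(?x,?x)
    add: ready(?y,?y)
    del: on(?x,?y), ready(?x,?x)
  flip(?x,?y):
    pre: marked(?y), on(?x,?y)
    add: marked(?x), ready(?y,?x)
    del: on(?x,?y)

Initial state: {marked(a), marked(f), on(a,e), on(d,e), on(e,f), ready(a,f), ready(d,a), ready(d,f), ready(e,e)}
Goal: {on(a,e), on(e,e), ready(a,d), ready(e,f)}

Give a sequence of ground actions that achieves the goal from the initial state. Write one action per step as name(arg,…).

1. bind(e)  →  {linked(e), marked(a), marked(f), on(a,e), on(d,e), on(e,e), on(e,f), ready(a,f), ready(d,a), ready(d,f), ready(e,e)}
2. free(d,a)  →  {linked(e), marked(a), marked(f), on(a,e), on(d,e), on(e,e), on(e,f), ready(a,a), ready(a,d), ready(a,f), ready(d,a), ready(d,f), ready(e,e)}
3. flip(e,f)  →  {linked(e), marked(a), marked(e), marked(f), on(a,e), on(d,e), on(e,e), ready(a,a), ready(a,d), ready(a,f), ready(d,a), ready(d,f), ready(e,e), ready(f,e)}
4. free(f,e)  →  {linked(e), marked(a), marked(e), marked(f), on(a,e), on(d,e), on(e,e), ready(a,a), ready(a,d), ready(a,f), ready(d,a), ready(d,f), ready(e,e), ready(e,f), ready(f,e)}

bind(e); free(d,a); flip(e,f); free(f,e)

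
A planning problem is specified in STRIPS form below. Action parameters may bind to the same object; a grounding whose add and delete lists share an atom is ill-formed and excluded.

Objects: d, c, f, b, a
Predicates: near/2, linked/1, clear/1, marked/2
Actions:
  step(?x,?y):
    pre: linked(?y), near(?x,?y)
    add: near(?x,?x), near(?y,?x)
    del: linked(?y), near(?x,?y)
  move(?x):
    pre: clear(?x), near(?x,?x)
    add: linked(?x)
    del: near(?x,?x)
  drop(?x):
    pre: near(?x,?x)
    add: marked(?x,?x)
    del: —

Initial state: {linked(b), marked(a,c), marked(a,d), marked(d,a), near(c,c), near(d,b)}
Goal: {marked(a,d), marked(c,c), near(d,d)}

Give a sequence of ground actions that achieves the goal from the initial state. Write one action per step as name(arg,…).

step(d,b); drop(c)

1. step(d,b)  →  {marked(a,c), marked(a,d), marked(d,a), near(b,d), near(c,c), near(d,d)}
2. drop(c)  →  {marked(a,c), marked(a,d), marked(c,c), marked(d,a), near(b,d), near(c,c), near(d,d)}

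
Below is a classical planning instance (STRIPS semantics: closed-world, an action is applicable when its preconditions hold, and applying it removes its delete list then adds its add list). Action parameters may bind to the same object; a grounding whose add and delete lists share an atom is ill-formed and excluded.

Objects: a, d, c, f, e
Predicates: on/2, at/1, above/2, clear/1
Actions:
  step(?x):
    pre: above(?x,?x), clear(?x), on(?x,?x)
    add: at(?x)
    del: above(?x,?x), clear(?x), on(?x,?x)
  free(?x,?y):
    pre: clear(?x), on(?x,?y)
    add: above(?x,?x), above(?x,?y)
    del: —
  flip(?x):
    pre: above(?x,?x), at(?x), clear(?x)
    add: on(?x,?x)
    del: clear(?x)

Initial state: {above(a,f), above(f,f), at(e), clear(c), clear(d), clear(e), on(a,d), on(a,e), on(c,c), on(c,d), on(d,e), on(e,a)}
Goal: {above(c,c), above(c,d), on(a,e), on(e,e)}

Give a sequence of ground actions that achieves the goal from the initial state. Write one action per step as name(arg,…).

1. free(c,d)  →  {above(a,f), above(c,c), above(c,d), above(f,f), at(e), clear(c), clear(d), clear(e), on(a,d), on(a,e), on(c,c), on(c,d), on(d,e), on(e,a)}
2. free(e,a)  →  {above(a,f), above(c,c), above(c,d), above(e,a), above(e,e), above(f,f), at(e), clear(c), clear(d), clear(e), on(a,d), on(a,e), on(c,c), on(c,d), on(d,e), on(e,a)}
3. flip(e)  →  {above(a,f), above(c,c), above(c,d), above(e,a), above(e,e), above(f,f), at(e), clear(c), clear(d), on(a,d), on(a,e), on(c,c), on(c,d), on(d,e), on(e,a), on(e,e)}

free(c,d); free(e,a); flip(e)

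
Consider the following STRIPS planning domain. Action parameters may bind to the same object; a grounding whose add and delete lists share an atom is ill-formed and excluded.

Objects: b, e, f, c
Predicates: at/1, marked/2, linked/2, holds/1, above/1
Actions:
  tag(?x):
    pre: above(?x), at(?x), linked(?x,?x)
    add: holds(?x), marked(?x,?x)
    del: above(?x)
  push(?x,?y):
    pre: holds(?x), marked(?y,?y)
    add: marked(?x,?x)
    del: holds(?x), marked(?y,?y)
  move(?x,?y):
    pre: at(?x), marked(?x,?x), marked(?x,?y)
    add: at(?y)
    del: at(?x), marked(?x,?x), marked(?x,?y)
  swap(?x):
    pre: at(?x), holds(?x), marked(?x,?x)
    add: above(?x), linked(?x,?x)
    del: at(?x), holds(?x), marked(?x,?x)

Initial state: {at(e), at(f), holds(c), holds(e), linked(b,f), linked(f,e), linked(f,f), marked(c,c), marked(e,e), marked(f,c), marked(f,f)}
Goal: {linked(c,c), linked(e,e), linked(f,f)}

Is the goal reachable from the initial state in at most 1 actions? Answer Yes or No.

No

1. move(f,c)  →  {at(c), at(e), holds(c), holds(e), linked(b,f), linked(f,e), linked(f,f), marked(c,c), marked(e,e)}
2. swap(e)  →  {above(e), at(c), holds(c), linked(b,f), linked(e,e), linked(f,e), linked(f,f), marked(c,c)}
3. swap(c)  →  {above(c), above(e), linked(b,f), linked(c,c), linked(e,e), linked(f,e), linked(f,f)}
optimal plan length = 3; 3 > 1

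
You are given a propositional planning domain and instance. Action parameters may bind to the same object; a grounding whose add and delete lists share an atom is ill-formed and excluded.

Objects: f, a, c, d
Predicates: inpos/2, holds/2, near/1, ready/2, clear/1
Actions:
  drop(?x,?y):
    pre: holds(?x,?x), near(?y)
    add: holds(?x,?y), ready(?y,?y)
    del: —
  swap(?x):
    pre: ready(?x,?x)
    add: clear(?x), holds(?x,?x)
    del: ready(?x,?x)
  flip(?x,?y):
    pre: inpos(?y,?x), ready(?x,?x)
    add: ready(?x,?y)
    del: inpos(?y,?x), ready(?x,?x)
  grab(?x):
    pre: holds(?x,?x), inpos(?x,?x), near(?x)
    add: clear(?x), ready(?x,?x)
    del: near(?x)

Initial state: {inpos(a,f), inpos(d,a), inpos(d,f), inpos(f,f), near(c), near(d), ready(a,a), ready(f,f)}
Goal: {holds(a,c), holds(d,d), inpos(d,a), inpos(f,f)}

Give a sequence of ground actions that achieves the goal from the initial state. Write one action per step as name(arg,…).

1. swap(a)  →  {clear(a), holds(a,a), inpos(a,f), inpos(d,a), inpos(d,f), inpos(f,f), near(c), near(d), ready(f,f)}
2. drop(a,c)  →  {clear(a), holds(a,a), holds(a,c), inpos(a,f), inpos(d,a), inpos(d,f), inpos(f,f), near(c), near(d), ready(c,c), ready(f,f)}
3. drop(a,d)  →  {clear(a), holds(a,a), holds(a,c), holds(a,d), inpos(a,f), inpos(d,a), inpos(d,f), inpos(f,f), near(c), near(d), ready(c,c), ready(d,d), ready(f,f)}
4. swap(d)  →  {clear(a), clear(d), holds(a,a), holds(a,c), holds(a,d), holds(d,d), inpos(a,f), inpos(d,a), inpos(d,f), inpos(f,f), near(c), near(d), ready(c,c), ready(f,f)}

swap(a); drop(a,c); drop(a,d); swap(d)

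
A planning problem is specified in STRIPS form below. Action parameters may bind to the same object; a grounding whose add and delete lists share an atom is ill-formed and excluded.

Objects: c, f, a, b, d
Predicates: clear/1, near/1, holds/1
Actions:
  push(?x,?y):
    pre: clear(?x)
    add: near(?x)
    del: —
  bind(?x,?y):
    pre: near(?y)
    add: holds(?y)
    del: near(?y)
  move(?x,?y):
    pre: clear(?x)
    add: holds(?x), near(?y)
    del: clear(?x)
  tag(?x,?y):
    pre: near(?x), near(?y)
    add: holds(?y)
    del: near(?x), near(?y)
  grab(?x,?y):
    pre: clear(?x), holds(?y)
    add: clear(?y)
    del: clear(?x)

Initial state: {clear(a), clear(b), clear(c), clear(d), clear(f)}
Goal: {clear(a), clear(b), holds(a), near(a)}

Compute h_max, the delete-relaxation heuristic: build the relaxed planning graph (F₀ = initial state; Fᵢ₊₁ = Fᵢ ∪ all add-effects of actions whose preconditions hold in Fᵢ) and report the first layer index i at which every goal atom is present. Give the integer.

F0 = init (5 atoms)
F1 = F0 ∪ {holds(a), holds(b), holds(c), holds(d), holds(f), near(a), near(b), near(c), near(d), near(f)}  (15 atoms)
goal ⊆ F1  ⇒  h_max = 1

1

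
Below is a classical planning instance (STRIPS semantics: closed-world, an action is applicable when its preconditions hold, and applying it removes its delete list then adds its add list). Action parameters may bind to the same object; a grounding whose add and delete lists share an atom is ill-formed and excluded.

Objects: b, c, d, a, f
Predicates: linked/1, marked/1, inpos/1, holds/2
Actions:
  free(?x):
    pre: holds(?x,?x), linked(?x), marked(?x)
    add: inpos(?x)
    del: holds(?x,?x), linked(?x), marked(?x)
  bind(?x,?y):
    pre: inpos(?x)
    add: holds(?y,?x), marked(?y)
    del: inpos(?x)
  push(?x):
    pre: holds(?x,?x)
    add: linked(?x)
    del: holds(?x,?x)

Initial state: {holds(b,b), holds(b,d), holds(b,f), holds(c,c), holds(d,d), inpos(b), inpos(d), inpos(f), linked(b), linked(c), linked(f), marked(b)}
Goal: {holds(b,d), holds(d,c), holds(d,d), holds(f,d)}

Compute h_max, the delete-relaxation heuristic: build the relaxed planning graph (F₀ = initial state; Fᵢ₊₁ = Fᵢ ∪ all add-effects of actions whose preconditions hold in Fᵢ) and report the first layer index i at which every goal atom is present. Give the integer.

F0 = init (12 atoms)
F1 = F0 ∪ {holds(a,b), holds(a,d), holds(a,f), holds(c,b), holds(c,d), holds(c,f), holds(d,b), holds(d,f), holds(f,b), holds(f,d), holds(f,f), linked(d), marked(a), marked(c), marked(d), marked(f)}  (28 atoms)
F2 = F1 ∪ {inpos(c)}  (29 atoms)
F3 = F2 ∪ {holds(a,c), holds(b,c), holds(d,c), holds(f,c)}  (33 atoms)
goal ⊆ F3  ⇒  h_max = 3

3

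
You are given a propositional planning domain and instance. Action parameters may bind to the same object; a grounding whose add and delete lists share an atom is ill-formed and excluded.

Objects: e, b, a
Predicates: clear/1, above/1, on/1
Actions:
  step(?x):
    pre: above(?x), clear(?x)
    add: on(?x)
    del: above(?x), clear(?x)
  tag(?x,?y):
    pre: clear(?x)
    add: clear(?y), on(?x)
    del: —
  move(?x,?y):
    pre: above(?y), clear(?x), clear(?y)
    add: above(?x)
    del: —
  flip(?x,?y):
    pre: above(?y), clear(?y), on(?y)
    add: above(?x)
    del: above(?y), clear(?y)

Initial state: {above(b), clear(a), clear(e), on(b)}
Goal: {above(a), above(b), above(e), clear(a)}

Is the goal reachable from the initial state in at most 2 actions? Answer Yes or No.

No

1. tag(e,b)  →  {above(b), clear(a), clear(b), clear(e), on(b), on(e)}
2. move(e,b)  →  {above(b), above(e), clear(a), clear(b), clear(e), on(b), on(e)}
3. move(a,e)  →  {above(a), above(b), above(e), clear(a), clear(b), clear(e), on(b), on(e)}
optimal plan length = 3; 3 > 2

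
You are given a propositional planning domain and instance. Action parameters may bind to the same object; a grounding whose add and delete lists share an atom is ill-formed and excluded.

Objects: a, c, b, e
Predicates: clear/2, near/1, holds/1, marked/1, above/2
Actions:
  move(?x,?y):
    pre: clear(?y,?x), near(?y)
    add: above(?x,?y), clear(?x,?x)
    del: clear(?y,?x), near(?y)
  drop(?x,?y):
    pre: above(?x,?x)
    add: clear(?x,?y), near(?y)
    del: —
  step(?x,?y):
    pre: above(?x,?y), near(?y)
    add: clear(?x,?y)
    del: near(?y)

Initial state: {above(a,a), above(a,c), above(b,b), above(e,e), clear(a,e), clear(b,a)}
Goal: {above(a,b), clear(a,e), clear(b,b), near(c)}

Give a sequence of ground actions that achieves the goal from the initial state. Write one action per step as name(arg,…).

1. drop(a,c)  →  {above(a,a), above(a,c), above(b,b), above(e,e), clear(a,c), clear(a,e), clear(b,a), near(c)}
2. drop(b,b)  →  {above(a,a), above(a,c), above(b,b), above(e,e), clear(a,c), clear(a,e), clear(b,a), clear(b,b), near(b), near(c)}
3. move(a,b)  →  {above(a,a), above(a,b), above(a,c), above(b,b), above(e,e), clear(a,a), clear(a,c), clear(a,e), clear(b,b), near(c)}

drop(a,c); drop(b,b); move(a,b)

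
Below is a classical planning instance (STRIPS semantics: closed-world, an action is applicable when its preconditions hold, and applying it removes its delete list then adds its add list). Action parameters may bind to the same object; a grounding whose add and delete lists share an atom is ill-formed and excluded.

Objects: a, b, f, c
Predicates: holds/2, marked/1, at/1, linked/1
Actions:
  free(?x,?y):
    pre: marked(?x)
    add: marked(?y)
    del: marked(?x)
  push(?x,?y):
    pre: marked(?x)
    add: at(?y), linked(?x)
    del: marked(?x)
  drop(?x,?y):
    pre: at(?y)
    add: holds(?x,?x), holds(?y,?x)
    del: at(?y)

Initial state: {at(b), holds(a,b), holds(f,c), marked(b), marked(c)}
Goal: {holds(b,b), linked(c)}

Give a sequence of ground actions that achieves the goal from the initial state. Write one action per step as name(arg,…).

1. push(c,a)  →  {at(a), at(b), holds(a,b), holds(f,c), linked(c), marked(b)}
2. drop(b,a)  →  {at(b), holds(a,b), holds(b,b), holds(f,c), linked(c), marked(b)}

push(c,a); drop(b,a)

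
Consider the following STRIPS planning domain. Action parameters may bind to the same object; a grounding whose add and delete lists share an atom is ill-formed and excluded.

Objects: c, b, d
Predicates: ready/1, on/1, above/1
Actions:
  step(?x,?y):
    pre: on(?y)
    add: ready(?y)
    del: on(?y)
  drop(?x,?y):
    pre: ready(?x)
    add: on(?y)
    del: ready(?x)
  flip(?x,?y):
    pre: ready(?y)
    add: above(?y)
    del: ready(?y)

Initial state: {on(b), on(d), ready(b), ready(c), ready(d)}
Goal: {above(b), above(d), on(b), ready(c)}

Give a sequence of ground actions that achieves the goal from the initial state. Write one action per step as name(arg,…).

flip(c,b); flip(c,d)

1. flip(c,b)  →  {above(b), on(b), on(d), ready(c), ready(d)}
2. flip(c,d)  →  {above(b), above(d), on(b), on(d), ready(c)}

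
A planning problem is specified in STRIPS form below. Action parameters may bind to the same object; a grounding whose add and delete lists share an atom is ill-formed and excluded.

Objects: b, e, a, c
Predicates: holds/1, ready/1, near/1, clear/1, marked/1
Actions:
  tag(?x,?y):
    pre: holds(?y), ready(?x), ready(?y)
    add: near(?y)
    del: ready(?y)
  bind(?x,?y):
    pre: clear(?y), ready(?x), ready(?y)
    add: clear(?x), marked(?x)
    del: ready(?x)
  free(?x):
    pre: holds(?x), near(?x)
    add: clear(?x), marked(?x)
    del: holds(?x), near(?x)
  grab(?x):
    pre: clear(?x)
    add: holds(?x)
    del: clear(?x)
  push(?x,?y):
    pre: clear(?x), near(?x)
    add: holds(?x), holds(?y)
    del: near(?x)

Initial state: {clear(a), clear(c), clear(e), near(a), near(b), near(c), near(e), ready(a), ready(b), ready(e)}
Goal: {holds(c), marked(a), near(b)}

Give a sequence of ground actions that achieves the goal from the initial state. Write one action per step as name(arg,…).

1. bind(a,e)  →  {clear(a), clear(c), clear(e), marked(a), near(a), near(b), near(c), near(e), ready(b), ready(e)}
2. grab(c)  →  {clear(a), clear(e), holds(c), marked(a), near(a), near(b), near(c), near(e), ready(b), ready(e)}

bind(a,e); grab(c)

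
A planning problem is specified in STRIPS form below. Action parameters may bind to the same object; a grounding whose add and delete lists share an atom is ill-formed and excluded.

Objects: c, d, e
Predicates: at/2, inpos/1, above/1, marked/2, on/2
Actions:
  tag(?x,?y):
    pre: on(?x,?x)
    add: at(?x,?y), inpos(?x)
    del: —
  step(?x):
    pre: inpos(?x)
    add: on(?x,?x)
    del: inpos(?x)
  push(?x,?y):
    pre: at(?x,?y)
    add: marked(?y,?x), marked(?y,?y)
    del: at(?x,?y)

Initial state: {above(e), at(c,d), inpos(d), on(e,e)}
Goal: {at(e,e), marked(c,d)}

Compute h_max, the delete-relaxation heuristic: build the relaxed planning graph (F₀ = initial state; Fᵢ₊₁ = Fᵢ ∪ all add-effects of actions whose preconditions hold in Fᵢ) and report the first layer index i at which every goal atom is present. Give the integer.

3

F0 = init (4 atoms)
F1 = F0 ∪ {at(e,c), at(e,d), at(e,e), inpos(e), marked(d,c), marked(d,d), on(d,d)}  (11 atoms)
F2 = F1 ∪ {at(d,c), at(d,d), at(d,e), marked(c,c), marked(c,e), marked(d,e), marked(e,e)}  (18 atoms)
F3 = F2 ∪ {marked(c,d), marked(e,d)}  (20 atoms)
goal ⊆ F3  ⇒  h_max = 3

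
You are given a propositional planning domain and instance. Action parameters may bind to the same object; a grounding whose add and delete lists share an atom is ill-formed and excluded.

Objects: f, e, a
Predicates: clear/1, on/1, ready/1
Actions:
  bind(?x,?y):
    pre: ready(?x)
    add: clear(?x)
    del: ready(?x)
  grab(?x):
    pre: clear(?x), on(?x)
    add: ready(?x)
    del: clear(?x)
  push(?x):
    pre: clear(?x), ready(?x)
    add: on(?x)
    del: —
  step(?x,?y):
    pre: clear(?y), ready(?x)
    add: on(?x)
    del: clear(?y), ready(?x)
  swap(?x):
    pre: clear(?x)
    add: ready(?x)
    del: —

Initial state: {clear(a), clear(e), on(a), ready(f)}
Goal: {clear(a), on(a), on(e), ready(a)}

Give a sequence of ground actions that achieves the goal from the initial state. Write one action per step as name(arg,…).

swap(e); push(e); swap(a)

1. swap(e)  →  {clear(a), clear(e), on(a), ready(e), ready(f)}
2. push(e)  →  {clear(a), clear(e), on(a), on(e), ready(e), ready(f)}
3. swap(a)  →  {clear(a), clear(e), on(a), on(e), ready(a), ready(e), ready(f)}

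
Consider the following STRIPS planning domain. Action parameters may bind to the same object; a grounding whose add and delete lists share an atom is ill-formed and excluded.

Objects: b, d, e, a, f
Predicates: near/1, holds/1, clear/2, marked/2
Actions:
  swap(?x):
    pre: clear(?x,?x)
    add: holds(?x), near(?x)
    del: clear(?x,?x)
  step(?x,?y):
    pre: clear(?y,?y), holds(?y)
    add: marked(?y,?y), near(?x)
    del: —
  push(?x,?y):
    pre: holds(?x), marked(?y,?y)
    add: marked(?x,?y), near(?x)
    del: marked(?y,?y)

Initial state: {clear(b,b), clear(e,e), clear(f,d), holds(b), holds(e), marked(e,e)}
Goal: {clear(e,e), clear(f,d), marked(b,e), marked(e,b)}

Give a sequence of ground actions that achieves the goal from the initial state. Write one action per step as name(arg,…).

1. step(b,b)  →  {clear(b,b), clear(e,e), clear(f,d), holds(b), holds(e), marked(b,b), marked(e,e), near(b)}
2. push(b,e)  →  {clear(b,b), clear(e,e), clear(f,d), holds(b), holds(e), marked(b,b), marked(b,e), near(b)}
3. push(e,b)  →  {clear(b,b), clear(e,e), clear(f,d), holds(b), holds(e), marked(b,e), marked(e,b), near(b), near(e)}

step(b,b); push(b,e); push(e,b)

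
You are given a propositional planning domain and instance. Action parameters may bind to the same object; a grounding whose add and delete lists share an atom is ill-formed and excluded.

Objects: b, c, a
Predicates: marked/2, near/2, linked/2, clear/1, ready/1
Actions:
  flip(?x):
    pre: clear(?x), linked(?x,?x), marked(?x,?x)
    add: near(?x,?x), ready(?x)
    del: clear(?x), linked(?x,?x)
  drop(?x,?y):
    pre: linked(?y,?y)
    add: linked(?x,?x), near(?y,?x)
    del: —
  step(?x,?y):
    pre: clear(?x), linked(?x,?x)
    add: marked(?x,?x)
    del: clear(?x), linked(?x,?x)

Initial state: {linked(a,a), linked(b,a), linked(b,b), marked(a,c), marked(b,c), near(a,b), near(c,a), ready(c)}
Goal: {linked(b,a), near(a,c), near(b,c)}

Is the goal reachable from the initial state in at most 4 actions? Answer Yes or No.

Yes

1. drop(c,b)  →  {linked(a,a), linked(b,a), linked(b,b), linked(c,c), marked(a,c), marked(b,c), near(a,b), near(b,c), near(c,a), ready(c)}
2. drop(c,a)  →  {linked(a,a), linked(b,a), linked(b,b), linked(c,c), marked(a,c), marked(b,c), near(a,b), near(a,c), near(b,c), near(c,a), ready(c)}
optimal plan length = 2; 2 ≤ 4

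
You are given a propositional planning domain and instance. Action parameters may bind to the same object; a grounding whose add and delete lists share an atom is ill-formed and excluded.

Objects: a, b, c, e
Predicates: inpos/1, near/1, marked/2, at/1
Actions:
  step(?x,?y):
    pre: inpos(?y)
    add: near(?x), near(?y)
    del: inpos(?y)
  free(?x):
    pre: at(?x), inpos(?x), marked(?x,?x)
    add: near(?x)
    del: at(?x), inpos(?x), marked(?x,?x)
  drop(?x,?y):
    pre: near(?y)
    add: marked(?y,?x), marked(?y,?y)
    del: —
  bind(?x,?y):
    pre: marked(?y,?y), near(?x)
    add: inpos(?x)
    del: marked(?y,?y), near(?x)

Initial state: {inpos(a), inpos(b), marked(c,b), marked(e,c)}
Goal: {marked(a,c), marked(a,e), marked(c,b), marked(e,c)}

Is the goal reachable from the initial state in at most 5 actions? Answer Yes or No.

1. step(a,a)  →  {inpos(b), marked(c,b), marked(e,c), near(a)}
2. drop(c,a)  →  {inpos(b), marked(a,a), marked(a,c), marked(c,b), marked(e,c), near(a)}
3. drop(e,a)  →  {inpos(b), marked(a,a), marked(a,c), marked(a,e), marked(c,b), marked(e,c), near(a)}
optimal plan length = 3; 3 ≤ 5

Yes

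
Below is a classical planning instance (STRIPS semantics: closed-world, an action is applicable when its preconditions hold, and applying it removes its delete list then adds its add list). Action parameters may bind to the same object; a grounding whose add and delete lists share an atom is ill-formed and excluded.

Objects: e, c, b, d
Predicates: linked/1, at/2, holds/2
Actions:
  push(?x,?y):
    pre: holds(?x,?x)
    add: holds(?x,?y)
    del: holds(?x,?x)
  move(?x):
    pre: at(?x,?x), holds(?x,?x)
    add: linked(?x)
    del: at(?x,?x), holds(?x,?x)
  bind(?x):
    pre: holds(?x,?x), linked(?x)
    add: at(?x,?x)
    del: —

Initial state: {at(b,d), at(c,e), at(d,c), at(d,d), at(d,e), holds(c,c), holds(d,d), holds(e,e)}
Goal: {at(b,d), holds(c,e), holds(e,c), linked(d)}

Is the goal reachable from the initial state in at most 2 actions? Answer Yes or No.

1. push(e,c)  →  {at(b,d), at(c,e), at(d,c), at(d,d), at(d,e), holds(c,c), holds(d,d), holds(e,c)}
2. push(c,e)  →  {at(b,d), at(c,e), at(d,c), at(d,d), at(d,e), holds(c,e), holds(d,d), holds(e,c)}
3. move(d)  →  {at(b,d), at(c,e), at(d,c), at(d,e), holds(c,e), holds(e,c), linked(d)}
optimal plan length = 3; 3 > 2

No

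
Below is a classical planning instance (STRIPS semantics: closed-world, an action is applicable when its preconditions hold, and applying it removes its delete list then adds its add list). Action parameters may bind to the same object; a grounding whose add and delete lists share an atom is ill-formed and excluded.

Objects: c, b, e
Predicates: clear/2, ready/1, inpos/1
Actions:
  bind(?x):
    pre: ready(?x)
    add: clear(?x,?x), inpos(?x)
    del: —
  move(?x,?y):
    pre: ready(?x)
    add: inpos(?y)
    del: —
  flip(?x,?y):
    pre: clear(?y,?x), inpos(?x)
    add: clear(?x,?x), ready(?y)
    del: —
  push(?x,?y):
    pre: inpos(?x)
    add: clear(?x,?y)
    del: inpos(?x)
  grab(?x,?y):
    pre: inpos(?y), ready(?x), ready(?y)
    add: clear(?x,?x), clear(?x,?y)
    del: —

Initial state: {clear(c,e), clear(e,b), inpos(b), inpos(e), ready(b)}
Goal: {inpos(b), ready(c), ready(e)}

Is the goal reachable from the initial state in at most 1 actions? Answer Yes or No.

No

1. flip(b,e)  →  {clear(b,b), clear(c,e), clear(e,b), inpos(b), inpos(e), ready(b), ready(e)}
2. flip(e,c)  →  {clear(b,b), clear(c,e), clear(e,b), clear(e,e), inpos(b), inpos(e), ready(b), ready(c), ready(e)}
optimal plan length = 2; 2 > 1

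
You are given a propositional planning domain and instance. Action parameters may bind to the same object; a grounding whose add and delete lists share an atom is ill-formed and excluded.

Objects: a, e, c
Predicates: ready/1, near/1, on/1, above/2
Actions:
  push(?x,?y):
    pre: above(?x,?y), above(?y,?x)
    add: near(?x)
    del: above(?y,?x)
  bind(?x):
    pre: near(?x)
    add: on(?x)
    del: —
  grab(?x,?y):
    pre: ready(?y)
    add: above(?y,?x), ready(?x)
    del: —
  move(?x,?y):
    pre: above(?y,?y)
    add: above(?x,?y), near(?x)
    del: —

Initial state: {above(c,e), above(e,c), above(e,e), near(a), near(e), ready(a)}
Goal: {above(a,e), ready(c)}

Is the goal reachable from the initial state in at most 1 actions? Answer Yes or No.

No

1. grab(e,a)  →  {above(a,e), above(c,e), above(e,c), above(e,e), near(a), near(e), ready(a), ready(e)}
2. grab(c,a)  →  {above(a,c), above(a,e), above(c,e), above(e,c), above(e,e), near(a), near(e), ready(a), ready(c), ready(e)}
optimal plan length = 2; 2 > 1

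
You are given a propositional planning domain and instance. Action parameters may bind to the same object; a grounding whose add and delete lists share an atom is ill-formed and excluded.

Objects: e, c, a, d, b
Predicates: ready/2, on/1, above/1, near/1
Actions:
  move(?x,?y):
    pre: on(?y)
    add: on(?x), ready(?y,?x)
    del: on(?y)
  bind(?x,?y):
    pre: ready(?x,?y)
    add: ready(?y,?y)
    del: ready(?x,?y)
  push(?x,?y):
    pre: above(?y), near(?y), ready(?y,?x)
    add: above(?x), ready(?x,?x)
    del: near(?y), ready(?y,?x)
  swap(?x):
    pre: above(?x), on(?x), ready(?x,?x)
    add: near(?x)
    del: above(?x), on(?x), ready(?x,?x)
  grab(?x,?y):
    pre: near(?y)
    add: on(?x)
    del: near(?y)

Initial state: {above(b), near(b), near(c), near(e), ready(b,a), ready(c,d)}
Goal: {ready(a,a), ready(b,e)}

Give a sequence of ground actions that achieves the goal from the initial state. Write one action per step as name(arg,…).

1. bind(b,a)  →  {above(b), near(b), near(c), near(e), ready(a,a), ready(c,d)}
2. grab(b,e)  →  {above(b), near(b), near(c), on(b), ready(a,a), ready(c,d)}
3. move(e,b)  →  {above(b), near(b), near(c), on(e), ready(a,a), ready(b,e), ready(c,d)}

bind(b,a); grab(b,e); move(e,b)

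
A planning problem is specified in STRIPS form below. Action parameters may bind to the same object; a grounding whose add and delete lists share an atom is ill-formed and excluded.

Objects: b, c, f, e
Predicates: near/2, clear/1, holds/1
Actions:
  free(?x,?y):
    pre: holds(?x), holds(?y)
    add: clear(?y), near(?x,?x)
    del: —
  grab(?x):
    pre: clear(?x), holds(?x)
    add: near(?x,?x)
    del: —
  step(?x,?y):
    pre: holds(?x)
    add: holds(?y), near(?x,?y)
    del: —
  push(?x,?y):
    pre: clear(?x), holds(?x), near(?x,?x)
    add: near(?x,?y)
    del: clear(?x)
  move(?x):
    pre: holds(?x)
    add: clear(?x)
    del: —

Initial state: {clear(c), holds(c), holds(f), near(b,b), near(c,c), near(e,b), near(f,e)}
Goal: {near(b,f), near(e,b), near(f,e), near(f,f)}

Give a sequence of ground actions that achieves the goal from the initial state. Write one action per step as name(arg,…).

1. free(f,c)  →  {clear(c), holds(c), holds(f), near(b,b), near(c,c), near(e,b), near(f,e), near(f,f)}
2. step(c,b)  →  {clear(c), holds(b), holds(c), holds(f), near(b,b), near(c,b), near(c,c), near(e,b), near(f,e), near(f,f)}
3. step(b,f)  →  {clear(c), holds(b), holds(c), holds(f), near(b,b), near(b,f), near(c,b), near(c,c), near(e,b), near(f,e), near(f,f)}

free(f,c); step(c,b); step(b,f)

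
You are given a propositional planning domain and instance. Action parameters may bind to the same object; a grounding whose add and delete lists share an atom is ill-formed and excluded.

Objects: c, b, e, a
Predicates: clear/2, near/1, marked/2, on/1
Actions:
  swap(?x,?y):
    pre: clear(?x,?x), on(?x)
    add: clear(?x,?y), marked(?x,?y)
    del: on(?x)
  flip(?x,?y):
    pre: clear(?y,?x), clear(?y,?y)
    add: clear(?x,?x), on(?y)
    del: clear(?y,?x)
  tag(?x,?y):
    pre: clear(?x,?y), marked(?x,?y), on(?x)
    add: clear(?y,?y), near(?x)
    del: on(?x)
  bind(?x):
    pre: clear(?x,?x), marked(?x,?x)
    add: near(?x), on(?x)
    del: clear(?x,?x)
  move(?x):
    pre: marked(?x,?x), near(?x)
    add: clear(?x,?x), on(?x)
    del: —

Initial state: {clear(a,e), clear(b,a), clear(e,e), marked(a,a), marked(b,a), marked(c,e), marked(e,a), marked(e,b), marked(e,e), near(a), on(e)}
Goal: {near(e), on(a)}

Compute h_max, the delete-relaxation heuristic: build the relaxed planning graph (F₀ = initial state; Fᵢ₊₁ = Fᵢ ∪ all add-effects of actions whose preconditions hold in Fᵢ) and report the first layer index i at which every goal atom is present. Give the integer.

F0 = init (11 atoms)
F1 = F0 ∪ {clear(a,a), clear(e,a), clear(e,b), clear(e,c), marked(e,c), near(e), on(a)}  (18 atoms)
goal ⊆ F1  ⇒  h_max = 1

1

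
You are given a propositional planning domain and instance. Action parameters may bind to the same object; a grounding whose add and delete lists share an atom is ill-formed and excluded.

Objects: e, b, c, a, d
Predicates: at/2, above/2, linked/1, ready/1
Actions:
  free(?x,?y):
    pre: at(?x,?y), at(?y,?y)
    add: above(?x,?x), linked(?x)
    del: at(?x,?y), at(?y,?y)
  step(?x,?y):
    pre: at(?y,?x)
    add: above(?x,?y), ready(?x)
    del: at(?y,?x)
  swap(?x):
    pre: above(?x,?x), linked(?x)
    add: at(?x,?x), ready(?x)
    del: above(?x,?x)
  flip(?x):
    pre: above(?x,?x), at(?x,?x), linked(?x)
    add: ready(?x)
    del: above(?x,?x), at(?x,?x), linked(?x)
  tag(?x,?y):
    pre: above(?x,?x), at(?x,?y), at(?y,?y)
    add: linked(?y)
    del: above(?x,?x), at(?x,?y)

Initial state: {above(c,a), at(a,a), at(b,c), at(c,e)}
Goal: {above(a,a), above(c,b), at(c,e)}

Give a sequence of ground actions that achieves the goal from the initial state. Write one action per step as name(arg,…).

1. free(a,a)  →  {above(a,a), above(c,a), at(b,c), at(c,e), linked(a)}
2. step(c,b)  →  {above(a,a), above(c,a), above(c,b), at(c,e), linked(a), ready(c)}

free(a,a); step(c,b)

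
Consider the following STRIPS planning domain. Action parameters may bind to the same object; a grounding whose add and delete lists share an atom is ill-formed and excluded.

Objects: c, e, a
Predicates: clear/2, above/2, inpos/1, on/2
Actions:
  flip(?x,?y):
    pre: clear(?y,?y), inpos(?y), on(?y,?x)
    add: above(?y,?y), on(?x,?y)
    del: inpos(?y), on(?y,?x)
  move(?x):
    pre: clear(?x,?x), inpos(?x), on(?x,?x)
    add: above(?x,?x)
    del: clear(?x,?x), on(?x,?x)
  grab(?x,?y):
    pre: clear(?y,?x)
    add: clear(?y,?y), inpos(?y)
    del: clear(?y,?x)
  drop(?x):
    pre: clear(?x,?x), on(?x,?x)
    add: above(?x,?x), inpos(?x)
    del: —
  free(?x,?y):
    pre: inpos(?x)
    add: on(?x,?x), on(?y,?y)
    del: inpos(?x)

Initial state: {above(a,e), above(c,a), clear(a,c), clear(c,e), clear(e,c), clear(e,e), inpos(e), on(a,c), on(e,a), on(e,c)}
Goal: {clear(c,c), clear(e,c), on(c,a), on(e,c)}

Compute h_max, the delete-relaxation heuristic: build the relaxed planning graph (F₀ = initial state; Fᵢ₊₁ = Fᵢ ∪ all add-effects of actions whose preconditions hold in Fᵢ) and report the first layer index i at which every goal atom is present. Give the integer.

2

F0 = init (10 atoms)
F1 = F0 ∪ {above(e,e), clear(a,a), clear(c,c), inpos(a), inpos(c), on(a,a), on(a,e), on(c,c), on(c,e), on(e,e)}  (20 atoms)
F2 = F1 ∪ {above(a,a), above(c,c), on(c,a)}  (23 atoms)
goal ⊆ F2  ⇒  h_max = 2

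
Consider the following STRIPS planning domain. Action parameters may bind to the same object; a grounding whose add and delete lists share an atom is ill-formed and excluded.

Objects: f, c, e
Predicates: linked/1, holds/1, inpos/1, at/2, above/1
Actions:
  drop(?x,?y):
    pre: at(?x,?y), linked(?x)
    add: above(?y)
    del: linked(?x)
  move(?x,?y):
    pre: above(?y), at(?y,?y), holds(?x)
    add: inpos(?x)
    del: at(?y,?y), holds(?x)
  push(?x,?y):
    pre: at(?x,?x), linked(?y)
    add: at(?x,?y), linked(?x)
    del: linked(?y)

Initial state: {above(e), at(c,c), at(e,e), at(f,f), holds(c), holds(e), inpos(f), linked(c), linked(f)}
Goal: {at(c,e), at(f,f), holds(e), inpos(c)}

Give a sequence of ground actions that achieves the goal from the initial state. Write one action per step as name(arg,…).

push(e,f); move(c,e); push(c,e)

1. push(e,f)  →  {above(e), at(c,c), at(e,e), at(e,f), at(f,f), holds(c), holds(e), inpos(f), linked(c), linked(e)}
2. move(c,e)  →  {above(e), at(c,c), at(e,f), at(f,f), holds(e), inpos(c), inpos(f), linked(c), linked(e)}
3. push(c,e)  →  {above(e), at(c,c), at(c,e), at(e,f), at(f,f), holds(e), inpos(c), inpos(f), linked(c)}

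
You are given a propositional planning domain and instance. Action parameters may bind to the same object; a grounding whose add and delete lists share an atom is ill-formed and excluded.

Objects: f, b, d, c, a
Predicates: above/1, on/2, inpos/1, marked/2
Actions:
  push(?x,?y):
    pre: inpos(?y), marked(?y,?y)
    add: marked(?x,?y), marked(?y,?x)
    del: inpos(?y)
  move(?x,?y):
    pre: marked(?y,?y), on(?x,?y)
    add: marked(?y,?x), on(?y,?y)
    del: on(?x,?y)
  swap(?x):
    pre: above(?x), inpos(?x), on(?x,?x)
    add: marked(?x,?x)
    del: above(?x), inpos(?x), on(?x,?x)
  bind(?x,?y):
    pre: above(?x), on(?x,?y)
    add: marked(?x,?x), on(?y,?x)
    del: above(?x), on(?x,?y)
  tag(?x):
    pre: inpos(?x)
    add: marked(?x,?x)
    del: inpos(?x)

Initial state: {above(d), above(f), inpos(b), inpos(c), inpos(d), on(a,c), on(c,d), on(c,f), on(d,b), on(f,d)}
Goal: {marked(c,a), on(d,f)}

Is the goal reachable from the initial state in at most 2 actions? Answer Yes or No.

No

1. bind(f,d)  →  {above(d), inpos(b), inpos(c), inpos(d), marked(f,f), on(a,c), on(c,d), on(c,f), on(d,b), on(d,f)}
2. tag(c)  →  {above(d), inpos(b), inpos(d), marked(c,c), marked(f,f), on(a,c), on(c,d), on(c,f), on(d,b), on(d,f)}
3. move(a,c)  →  {above(d), inpos(b), inpos(d), marked(c,a), marked(c,c), marked(f,f), on(c,c), on(c,d), on(c,f), on(d,b), on(d,f)}
optimal plan length = 3; 3 > 2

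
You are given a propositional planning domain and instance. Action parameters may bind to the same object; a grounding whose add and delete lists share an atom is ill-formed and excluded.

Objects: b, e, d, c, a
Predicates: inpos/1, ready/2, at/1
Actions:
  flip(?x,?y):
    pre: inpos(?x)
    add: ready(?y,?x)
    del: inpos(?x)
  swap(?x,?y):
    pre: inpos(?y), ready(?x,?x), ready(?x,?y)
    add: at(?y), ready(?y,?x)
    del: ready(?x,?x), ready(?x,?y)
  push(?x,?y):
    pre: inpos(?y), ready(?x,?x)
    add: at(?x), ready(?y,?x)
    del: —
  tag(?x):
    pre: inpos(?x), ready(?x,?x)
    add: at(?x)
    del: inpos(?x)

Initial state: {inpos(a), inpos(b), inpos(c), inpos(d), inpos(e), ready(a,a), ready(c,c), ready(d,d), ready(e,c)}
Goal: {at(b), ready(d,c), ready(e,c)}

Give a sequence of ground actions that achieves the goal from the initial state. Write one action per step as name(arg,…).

flip(b,b); flip(c,d); push(b,e)

1. flip(b,b)  →  {inpos(a), inpos(c), inpos(d), inpos(e), ready(a,a), ready(b,b), ready(c,c), ready(d,d), ready(e,c)}
2. flip(c,d)  →  {inpos(a), inpos(d), inpos(e), ready(a,a), ready(b,b), ready(c,c), ready(d,c), ready(d,d), ready(e,c)}
3. push(b,e)  →  {at(b), inpos(a), inpos(d), inpos(e), ready(a,a), ready(b,b), ready(c,c), ready(d,c), ready(d,d), ready(e,b), ready(e,c)}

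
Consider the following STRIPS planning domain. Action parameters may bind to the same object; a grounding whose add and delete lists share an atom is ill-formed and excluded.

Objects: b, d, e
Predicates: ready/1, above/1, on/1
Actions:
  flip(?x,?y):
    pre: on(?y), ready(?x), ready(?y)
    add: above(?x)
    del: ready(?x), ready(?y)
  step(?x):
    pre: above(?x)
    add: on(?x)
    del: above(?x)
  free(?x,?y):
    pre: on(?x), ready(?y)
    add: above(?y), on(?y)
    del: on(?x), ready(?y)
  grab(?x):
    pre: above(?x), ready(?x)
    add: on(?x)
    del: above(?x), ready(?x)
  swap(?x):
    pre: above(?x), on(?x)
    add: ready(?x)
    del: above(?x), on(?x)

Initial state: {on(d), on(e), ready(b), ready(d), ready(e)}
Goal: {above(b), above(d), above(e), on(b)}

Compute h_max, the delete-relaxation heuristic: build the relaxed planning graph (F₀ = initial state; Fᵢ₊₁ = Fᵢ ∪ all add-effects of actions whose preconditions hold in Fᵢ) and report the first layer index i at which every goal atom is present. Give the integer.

1

F0 = init (5 atoms)
F1 = F0 ∪ {above(b), above(d), above(e), on(b)}  (9 atoms)
goal ⊆ F1  ⇒  h_max = 1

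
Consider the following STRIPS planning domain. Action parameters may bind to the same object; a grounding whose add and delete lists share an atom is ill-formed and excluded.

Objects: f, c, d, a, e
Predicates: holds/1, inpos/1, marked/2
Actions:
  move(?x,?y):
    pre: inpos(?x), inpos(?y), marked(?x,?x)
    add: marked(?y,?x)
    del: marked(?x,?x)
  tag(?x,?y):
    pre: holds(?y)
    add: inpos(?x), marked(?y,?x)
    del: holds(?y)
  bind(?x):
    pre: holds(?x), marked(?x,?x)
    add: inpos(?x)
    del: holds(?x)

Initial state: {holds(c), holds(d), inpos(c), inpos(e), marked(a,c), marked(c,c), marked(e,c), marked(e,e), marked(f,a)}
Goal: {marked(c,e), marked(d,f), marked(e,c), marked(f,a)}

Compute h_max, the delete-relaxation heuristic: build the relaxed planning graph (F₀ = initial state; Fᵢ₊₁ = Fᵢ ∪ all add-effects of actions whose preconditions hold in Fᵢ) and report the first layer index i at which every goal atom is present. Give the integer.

F0 = init (9 atoms)
F1 = F0 ∪ {inpos(a), inpos(d), inpos(f), marked(c,a), marked(c,d), marked(c,e), marked(c,f), marked(d,a), marked(d,c), marked(d,d), marked(d,e), marked(d,f)}  (21 atoms)
goal ⊆ F1  ⇒  h_max = 1

1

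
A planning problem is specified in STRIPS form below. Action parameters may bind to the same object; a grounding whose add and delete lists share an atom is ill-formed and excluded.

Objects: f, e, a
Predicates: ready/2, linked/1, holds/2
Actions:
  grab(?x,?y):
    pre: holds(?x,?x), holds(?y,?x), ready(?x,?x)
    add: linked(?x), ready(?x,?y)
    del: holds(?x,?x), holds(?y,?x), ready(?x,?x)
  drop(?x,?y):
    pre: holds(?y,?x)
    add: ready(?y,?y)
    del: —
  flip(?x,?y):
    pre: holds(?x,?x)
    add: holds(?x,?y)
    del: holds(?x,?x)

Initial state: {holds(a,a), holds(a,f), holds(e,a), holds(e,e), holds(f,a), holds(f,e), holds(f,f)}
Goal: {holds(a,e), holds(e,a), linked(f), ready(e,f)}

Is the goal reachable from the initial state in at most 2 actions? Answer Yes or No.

No

1. drop(f,f)  →  {holds(a,a), holds(a,f), holds(e,a), holds(e,e), holds(f,a), holds(f,e), holds(f,f), ready(f,f)}
2. grab(f,a)  →  {holds(a,a), holds(e,a), holds(e,e), holds(f,a), holds(f,e), linked(f), ready(f,a)}
3. drop(e,e)  →  {holds(a,a), holds(e,a), holds(e,e), holds(f,a), holds(f,e), linked(f), ready(e,e), ready(f,a)}
4. grab(e,f)  →  {holds(a,a), holds(e,a), holds(f,a), linked(e), linked(f), ready(e,f), ready(f,a)}
5. flip(a,e)  →  {holds(a,e), holds(e,a), holds(f,a), linked(e), linked(f), ready(e,f), ready(f,a)}
optimal plan length = 5; 5 > 2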